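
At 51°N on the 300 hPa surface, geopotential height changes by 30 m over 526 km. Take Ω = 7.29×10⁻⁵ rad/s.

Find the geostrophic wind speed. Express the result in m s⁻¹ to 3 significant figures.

Coriolis parameter at 51°N:
f = 2Ω sin φ = 2 × 7.29×10⁻⁵ × sin 51° = 1.13×10⁻⁴ s⁻¹
Height gradient: |∂Z/∂n| = 30 m / 526000 m = 5.70×10⁻⁵
On a pressure surface, geostrophic balance gives V_g = (g/f)|∂Z/∂n|:
V_g = 9.81 × 5.70×10⁻⁵ / 1.13×10⁻⁴ = 4.94 m/s

4.94 m s⁻¹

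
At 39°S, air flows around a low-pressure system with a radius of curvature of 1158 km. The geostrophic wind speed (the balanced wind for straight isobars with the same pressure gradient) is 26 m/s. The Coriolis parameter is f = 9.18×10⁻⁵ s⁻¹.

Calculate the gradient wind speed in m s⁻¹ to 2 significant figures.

22 m s⁻¹

Around a low, centrifugal force acts outward with Coriolis, so pressure-gradient force balances both:
(1/ρ)|∂P/∂n| = fV + V²/R  →  V² + fR·V − fR·V_g = 0
With fR = 9.18×10⁻⁵ × 1158×10³ m = 106 m/s:
V = [−fR + √((fR)² + 4 fR V_g)]/2 = [−106 + √(106² + 4×106×26)]/2 = 21.6 m/s
Subgeostrophic (V < V_g = 26 m/s), as expected around a low.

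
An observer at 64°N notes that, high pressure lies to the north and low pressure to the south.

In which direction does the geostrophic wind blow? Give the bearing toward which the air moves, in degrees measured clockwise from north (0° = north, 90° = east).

The pressure-gradient force points toward the south (bearing 180°).
Geostrophic balance: in the Northern Hemisphere the Coriolis force deflects motion to the right, so the geostrophic wind blows 90° to the right of the pressure-gradient force (low pressure on the left).
Rotating 180° by 90° clockwise gives 270° — the wind blows toward the west.

270°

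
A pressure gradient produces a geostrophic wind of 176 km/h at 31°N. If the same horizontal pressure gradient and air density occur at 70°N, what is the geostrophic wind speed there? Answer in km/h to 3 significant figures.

With the same pressure gradient and density, V_g ∝ 1/f ∝ 1/sin φ.
V₂ = V₁ · sin φ₁ / sin φ₂ = 176 × sin 31° / sin 70°
V₂ = 176 × 0.5150/0.9397 = 96.5 km/h

96.5 km/h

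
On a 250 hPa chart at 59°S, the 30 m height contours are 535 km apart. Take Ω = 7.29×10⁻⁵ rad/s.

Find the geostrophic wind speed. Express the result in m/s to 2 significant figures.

Coriolis parameter at 59°S:
f = 2Ω sin φ = 2 × 7.29×10⁻⁵ × sin 59° = 1.25×10⁻⁴ s⁻¹
Height gradient: |∂Z/∂n| = 30 m / 535000 m = 5.61×10⁻⁵
On a pressure surface, geostrophic balance gives V_g = (g/f)|∂Z/∂n|:
V_g = 9.81 × 5.61×10⁻⁵ / 1.25×10⁻⁴ = 4.40 m/s

4.4 m/s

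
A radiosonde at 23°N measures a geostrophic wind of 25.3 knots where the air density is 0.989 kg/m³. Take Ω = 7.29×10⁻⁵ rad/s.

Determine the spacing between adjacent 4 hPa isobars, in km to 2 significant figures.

550 km

Coriolis parameter at 23°N:
f = 2Ω sin φ = 2 × 7.29×10⁻⁵ × sin 23° = 5.70×10⁻⁵ s⁻¹
Wind speed in SI: 25.3 knots = 13.0 m/s
Geostrophic balance rearranged: |∂P/∂n| = f ρ V_g
|∂P/∂n| = 5.70×10⁻⁵ × 0.989 × 13.0 = 7.33×10⁻⁴ Pa/m
Isobar spacing: Δn = ΔP/|∂P/∂n| = 400 Pa / 7.33×10⁻⁴ Pa/m = 545468 m ≈ 550 km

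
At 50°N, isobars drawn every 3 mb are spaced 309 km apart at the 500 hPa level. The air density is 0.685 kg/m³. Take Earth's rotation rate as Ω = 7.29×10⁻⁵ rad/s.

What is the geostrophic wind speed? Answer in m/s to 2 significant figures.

Coriolis parameter at 50°N:
f = 2Ω sin φ = 2 × 7.29×10⁻⁵ × sin 50° = 1.12×10⁻⁴ s⁻¹
Pressure gradient: |∂P/∂n| = 300 Pa / 309000 m = 9.71×10⁻⁴ Pa/m
Geostrophic balance (pressure-gradient force = Coriolis force):
V_g = (1/(fρ)) |∂P/∂n| = 9.71×10⁻⁴ / (1.12×10⁻⁴ × 0.685) = 12.7 m/s

13 m/s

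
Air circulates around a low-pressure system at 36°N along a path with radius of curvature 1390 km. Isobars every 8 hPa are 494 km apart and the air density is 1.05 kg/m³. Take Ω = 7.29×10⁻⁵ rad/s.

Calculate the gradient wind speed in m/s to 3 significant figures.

Coriolis parameter at 36°N:
f = 2Ω sin φ = 2 × 7.29×10⁻⁵ × sin 36° = 8.57×10⁻⁵ s⁻¹
Pressure gradient: |∂P/∂n| = 800 Pa / 494000 m = 1.62×10⁻³ Pa/m
Geostrophic speed: V_g = |∂P/∂n|/(fρ) = 1.62×10⁻³/(8.57×10⁻⁵ × 1.05) = 18.0 m/s
Around a low, centrifugal force acts outward with Coriolis, so pressure-gradient force balances both:
(1/ρ)|∂P/∂n| = fV + V²/R  →  V² + fR·V − fR·V_g = 0
With fR = 8.57×10⁻⁵ × 1390×10³ m = 119 m/s:
V = [−fR + √((fR)² + 4 fR V_g)]/2 = [−119 + √(119² + 4×119×18)]/2 = 15.9 m/s
Subgeostrophic (V < V_g = 18 m/s), as expected around a low.

15.9 m/s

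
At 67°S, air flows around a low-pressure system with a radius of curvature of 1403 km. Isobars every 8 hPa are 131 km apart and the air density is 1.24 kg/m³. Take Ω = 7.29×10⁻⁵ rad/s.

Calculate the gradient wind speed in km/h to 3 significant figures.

Coriolis parameter at 67°S:
f = 2Ω sin φ = 2 × 7.29×10⁻⁵ × sin 67° = 1.34×10⁻⁴ s⁻¹
Pressure gradient: |∂P/∂n| = 800 Pa / 131000 m = 6.11×10⁻³ Pa/m
Geostrophic speed: V_g = |∂P/∂n|/(fρ) = 6.11×10⁻³/(1.34×10⁻⁴ × 1.24) = 36.7 m/s
Around a low, centrifugal force acts outward with Coriolis, so pressure-gradient force balances both:
(1/ρ)|∂P/∂n| = fV + V²/R  →  V² + fR·V − fR·V_g = 0
With fR = 1.34×10⁻⁴ × 1403×10³ m = 188 m/s:
V = [−fR + √((fR)² + 4 fR V_g)]/2 = [−188 + √(188² + 4×188×36.7)]/2 = 31.4 m/s
Subgeostrophic (V < V_g = 36.7 m/s), as expected around a low.
Converting: 31.4 m/s × 3.6 = 113 km/h

113 km/h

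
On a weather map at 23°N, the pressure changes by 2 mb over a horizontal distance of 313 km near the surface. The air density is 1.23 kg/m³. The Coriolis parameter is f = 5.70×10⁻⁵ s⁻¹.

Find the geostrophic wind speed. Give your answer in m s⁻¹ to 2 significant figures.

9.1 m s⁻¹

Pressure gradient: |∂P/∂n| = 200 Pa / 313000 m = 6.39×10⁻⁴ Pa/m
Geostrophic balance (pressure-gradient force = Coriolis force):
V_g = (1/(fρ)) |∂P/∂n| = 6.39×10⁻⁴ / (5.70×10⁻⁵ × 1.23) = 9.11 m/s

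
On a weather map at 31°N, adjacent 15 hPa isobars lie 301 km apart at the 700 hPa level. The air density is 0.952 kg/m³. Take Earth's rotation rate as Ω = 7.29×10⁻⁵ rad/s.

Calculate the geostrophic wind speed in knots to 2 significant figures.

140 knots

Coriolis parameter at 31°N:
f = 2Ω sin φ = 2 × 7.29×10⁻⁵ × sin 31° = 7.51×10⁻⁵ s⁻¹
Pressure gradient: |∂P/∂n| = 1500 Pa / 301000 m = 4.98×10⁻³ Pa/m
Geostrophic balance (pressure-gradient force = Coriolis force):
V_g = (1/(fρ)) |∂P/∂n| = 4.98×10⁻³ / (7.51×10⁻⁵ × 0.952) = 69.7 m/s
Converting: 69.7 m/s × 1.944 = 140 knots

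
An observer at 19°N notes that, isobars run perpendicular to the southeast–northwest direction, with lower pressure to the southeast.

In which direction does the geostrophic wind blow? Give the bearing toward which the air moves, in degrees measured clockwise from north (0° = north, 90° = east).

225°

The pressure-gradient force points toward the southeast (bearing 135°).
Geostrophic balance: in the Northern Hemisphere the Coriolis force deflects motion to the right, so the geostrophic wind blows 90° to the right of the pressure-gradient force (low pressure on the left).
Rotating 135° by 90° clockwise gives 225° — the wind blows toward the southwest.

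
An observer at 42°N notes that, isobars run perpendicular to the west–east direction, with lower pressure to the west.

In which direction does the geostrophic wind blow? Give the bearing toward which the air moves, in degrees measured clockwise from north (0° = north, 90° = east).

000°

The pressure-gradient force points toward the west (bearing 270°).
Geostrophic balance: in the Northern Hemisphere the Coriolis force deflects motion to the right, so the geostrophic wind blows 90° to the right of the pressure-gradient force (low pressure on the left).
Rotating 270° by 90° clockwise gives 000° — the wind blows toward the north.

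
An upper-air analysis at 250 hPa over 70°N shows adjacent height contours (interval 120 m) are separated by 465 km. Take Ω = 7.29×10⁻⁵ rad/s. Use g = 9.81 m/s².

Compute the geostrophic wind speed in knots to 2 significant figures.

36 knots

Coriolis parameter at 70°N:
f = 2Ω sin φ = 2 × 7.29×10⁻⁵ × sin 70° = 1.37×10⁻⁴ s⁻¹
Height gradient: |∂Z/∂n| = 120 m / 465000 m = 2.58×10⁻⁴
On a pressure surface, geostrophic balance gives V_g = (g/f)|∂Z/∂n|:
V_g = 9.81 × 2.58×10⁻⁴ / 1.37×10⁻⁴ = 18.5 m/s
Converting: 18.5 m/s × 1.944 = 36 knots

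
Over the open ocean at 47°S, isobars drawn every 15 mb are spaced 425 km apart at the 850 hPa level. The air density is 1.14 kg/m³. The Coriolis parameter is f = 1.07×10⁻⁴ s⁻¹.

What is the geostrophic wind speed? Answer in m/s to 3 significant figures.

28.9 m/s

Pressure gradient: |∂P/∂n| = 1500 Pa / 425000 m = 3.53×10⁻³ Pa/m
Geostrophic balance (pressure-gradient force = Coriolis force):
V_g = (1/(fρ)) |∂P/∂n| = 3.53×10⁻³ / (1.07×10⁻⁴ × 1.14) = 28.9 m/s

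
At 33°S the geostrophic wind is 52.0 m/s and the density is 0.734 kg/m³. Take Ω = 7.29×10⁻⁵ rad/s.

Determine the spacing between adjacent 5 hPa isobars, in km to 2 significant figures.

Coriolis parameter at 33°S:
f = 2Ω sin φ = 2 × 7.29×10⁻⁵ × sin 33° = 7.94×10⁻⁵ s⁻¹
Geostrophic balance rearranged: |∂P/∂n| = f ρ V_g
|∂P/∂n| = 7.94×10⁻⁵ × 0.734 × 52.0 = 3.03×10⁻³ Pa/m
Isobar spacing: Δn = ΔP/|∂P/∂n| = 500 Pa / 3.03×10⁻³ Pa/m = 164970 m ≈ 160 km

160 km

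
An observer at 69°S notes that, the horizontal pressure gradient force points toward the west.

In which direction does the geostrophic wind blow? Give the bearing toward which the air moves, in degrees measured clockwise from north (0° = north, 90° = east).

180°

The pressure-gradient force points toward the west (bearing 270°).
Geostrophic balance: in the Southern Hemisphere the Coriolis force deflects motion to the left, so the geostrophic wind blows 90° to the left of the pressure-gradient force (low pressure on the right).
Rotating 270° by 90° counterclockwise gives 180° — the wind blows toward the south.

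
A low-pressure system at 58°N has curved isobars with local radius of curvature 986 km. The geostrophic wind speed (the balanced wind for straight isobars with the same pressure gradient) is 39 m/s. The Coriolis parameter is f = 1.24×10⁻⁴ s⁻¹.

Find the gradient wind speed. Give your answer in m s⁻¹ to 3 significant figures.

Around a low, centrifugal force acts outward with Coriolis, so pressure-gradient force balances both:
(1/ρ)|∂P/∂n| = fV + V²/R  →  V² + fR·V − fR·V_g = 0
With fR = 1.24×10⁻⁴ × 986×10³ m = 122 m/s:
V = [−fR + √((fR)² + 4 fR V_g)]/2 = [−122 + √(122² + 4×122×39)]/2 = 31.1 m/s
Subgeostrophic (V < V_g = 39 m/s), as expected around a low.

31.1 m s⁻¹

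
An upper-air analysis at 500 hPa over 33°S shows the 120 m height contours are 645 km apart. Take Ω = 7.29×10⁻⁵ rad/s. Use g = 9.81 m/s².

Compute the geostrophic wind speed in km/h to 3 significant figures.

Coriolis parameter at 33°S:
f = 2Ω sin φ = 2 × 7.29×10⁻⁵ × sin 33° = 7.94×10⁻⁵ s⁻¹
Height gradient: |∂Z/∂n| = 120 m / 645000 m = 1.86×10⁻⁴
On a pressure surface, geostrophic balance gives V_g = (g/f)|∂Z/∂n|:
V_g = 9.81 × 1.86×10⁻⁴ / 7.94×10⁻⁵ = 23.0 m/s
Converting: 23.0 m/s × 3.6 = 82.7 km/h

82.7 km/h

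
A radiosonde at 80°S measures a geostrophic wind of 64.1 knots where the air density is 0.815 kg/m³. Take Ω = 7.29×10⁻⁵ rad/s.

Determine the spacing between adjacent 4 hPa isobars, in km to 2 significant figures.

Coriolis parameter at 80°S:
f = 2Ω sin φ = 2 × 7.29×10⁻⁵ × sin 80° = 1.44×10⁻⁴ s⁻¹
Wind speed in SI: 64.1 knots = 33.0 m/s
Geostrophic balance rearranged: |∂P/∂n| = f ρ V_g
|∂P/∂n| = 1.44×10⁻⁴ × 0.815 × 33.0 = 3.86×10⁻³ Pa/m
Isobar spacing: Δn = ΔP/|∂P/∂n| = 400 Pa / 3.86×10⁻³ Pa/m = 103657 m ≈ 100 km

100 km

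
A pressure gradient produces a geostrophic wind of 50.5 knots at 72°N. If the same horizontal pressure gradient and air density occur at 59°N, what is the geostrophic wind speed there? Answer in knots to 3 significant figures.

56.0 knots

With the same pressure gradient and density, V_g ∝ 1/f ∝ 1/sin φ.
V₂ = V₁ · sin φ₁ / sin φ₂ = 50.5 × sin 72° / sin 59°
V₂ = 50.5 × 0.9511/0.8572 = 56.0 knots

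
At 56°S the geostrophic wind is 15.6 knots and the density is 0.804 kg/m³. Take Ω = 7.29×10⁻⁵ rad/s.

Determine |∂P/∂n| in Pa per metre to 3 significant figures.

7.80×10⁻⁴ Pa/m

Coriolis parameter at 56°S:
f = 2Ω sin φ = 2 × 7.29×10⁻⁵ × sin 56° = 1.21×10⁻⁴ s⁻¹
Wind speed in SI: 15.6 knots = 8.03 m/s
Geostrophic balance rearranged: |∂P/∂n| = f ρ V_g
|∂P/∂n| = 1.21×10⁻⁴ × 0.804 × 8.03 = 7.80×10⁻⁴ Pa/m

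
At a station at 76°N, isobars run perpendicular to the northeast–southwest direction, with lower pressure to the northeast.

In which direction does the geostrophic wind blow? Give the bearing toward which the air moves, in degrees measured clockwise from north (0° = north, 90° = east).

135°

The pressure-gradient force points toward the northeast (bearing 045°).
Geostrophic balance: in the Northern Hemisphere the Coriolis force deflects motion to the right, so the geostrophic wind blows 90° to the right of the pressure-gradient force (low pressure on the left).
Rotating 045° by 90° clockwise gives 135° — the wind blows toward the southeast.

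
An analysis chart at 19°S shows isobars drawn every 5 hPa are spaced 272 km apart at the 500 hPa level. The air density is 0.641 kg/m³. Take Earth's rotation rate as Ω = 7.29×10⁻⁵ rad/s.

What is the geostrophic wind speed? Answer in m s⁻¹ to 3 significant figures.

60.4 m s⁻¹

Coriolis parameter at 19°S:
f = 2Ω sin φ = 2 × 7.29×10⁻⁵ × sin 19° = 4.75×10⁻⁵ s⁻¹
Pressure gradient: |∂P/∂n| = 500 Pa / 272000 m = 1.84×10⁻³ Pa/m
Geostrophic balance (pressure-gradient force = Coriolis force):
V_g = (1/(fρ)) |∂P/∂n| = 1.84×10⁻³ / (4.75×10⁻⁵ × 0.641) = 60.4 m/s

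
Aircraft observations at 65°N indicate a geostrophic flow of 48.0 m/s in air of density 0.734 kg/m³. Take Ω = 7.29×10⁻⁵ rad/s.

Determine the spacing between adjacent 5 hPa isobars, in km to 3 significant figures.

107 km

Coriolis parameter at 65°N:
f = 2Ω sin φ = 2 × 7.29×10⁻⁵ × sin 65° = 1.32×10⁻⁴ s⁻¹
Geostrophic balance rearranged: |∂P/∂n| = f ρ V_g
|∂P/∂n| = 1.32×10⁻⁴ × 0.734 × 48.0 = 4.66×10⁻³ Pa/m
Isobar spacing: Δn = ΔP/|∂P/∂n| = 500 Pa / 4.66×10⁻³ Pa/m = 107399 m ≈ 107 km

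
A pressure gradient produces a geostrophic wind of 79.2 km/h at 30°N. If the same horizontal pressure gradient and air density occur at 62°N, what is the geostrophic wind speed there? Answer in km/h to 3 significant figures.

44.8 km/h

With the same pressure gradient and density, V_g ∝ 1/f ∝ 1/sin φ.
V₂ = V₁ · sin φ₁ / sin φ₂ = 79.2 × sin 30° / sin 62°
V₂ = 79.2 × 0.5000/0.8829 = 44.8 km/h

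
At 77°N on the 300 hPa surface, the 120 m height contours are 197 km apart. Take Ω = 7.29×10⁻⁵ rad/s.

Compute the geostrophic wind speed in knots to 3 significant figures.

81.8 knots

Coriolis parameter at 77°N:
f = 2Ω sin φ = 2 × 7.29×10⁻⁵ × sin 77° = 1.42×10⁻⁴ s⁻¹
Height gradient: |∂Z/∂n| = 120 m / 197000 m = 6.09×10⁻⁴
On a pressure surface, geostrophic balance gives V_g = (g/f)|∂Z/∂n|:
V_g = 9.81 × 6.09×10⁻⁴ / 1.42×10⁻⁴ = 42.1 m/s
Converting: 42.1 m/s × 1.944 = 81.8 knots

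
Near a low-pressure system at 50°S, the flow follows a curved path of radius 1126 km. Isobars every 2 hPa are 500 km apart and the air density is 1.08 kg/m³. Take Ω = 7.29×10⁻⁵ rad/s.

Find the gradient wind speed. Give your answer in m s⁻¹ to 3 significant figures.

3.23 m s⁻¹

Coriolis parameter at 50°S:
f = 2Ω sin φ = 2 × 7.29×10⁻⁵ × sin 50° = 1.12×10⁻⁴ s⁻¹
Pressure gradient: |∂P/∂n| = 200 Pa / 500000 m = 4.00×10⁻⁴ Pa/m
Geostrophic speed: V_g = |∂P/∂n|/(fρ) = 4.00×10⁻⁴/(1.12×10⁻⁴ × 1.08) = 3.32 m/s
Around a low, centrifugal force acts outward with Coriolis, so pressure-gradient force balances both:
(1/ρ)|∂P/∂n| = fV + V²/R  →  V² + fR·V − fR·V_g = 0
With fR = 1.12×10⁻⁴ × 1126×10³ m = 126 m/s:
V = [−fR + √((fR)² + 4 fR V_g)]/2 = [−126 + √(126² + 4×126×3.32)]/2 = 3.23 m/s
Subgeostrophic (V < V_g = 3.32 m/s), as expected around a low.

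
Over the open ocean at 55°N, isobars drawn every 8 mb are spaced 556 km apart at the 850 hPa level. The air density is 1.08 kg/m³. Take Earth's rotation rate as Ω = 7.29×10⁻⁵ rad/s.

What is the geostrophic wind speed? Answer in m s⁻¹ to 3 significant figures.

11.2 m s⁻¹

Coriolis parameter at 55°N:
f = 2Ω sin φ = 2 × 7.29×10⁻⁵ × sin 55° = 1.19×10⁻⁴ s⁻¹
Pressure gradient: |∂P/∂n| = 800 Pa / 556000 m = 1.44×10⁻³ Pa/m
Geostrophic balance (pressure-gradient force = Coriolis force):
V_g = (1/(fρ)) |∂P/∂n| = 1.44×10⁻³ / (1.19×10⁻⁴ × 1.08) = 11.2 m/s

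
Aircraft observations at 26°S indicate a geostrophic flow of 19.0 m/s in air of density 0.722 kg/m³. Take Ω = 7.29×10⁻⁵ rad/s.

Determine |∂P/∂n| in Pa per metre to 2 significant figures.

Coriolis parameter at 26°S:
f = 2Ω sin φ = 2 × 7.29×10⁻⁵ × sin 26° = 6.39×10⁻⁵ s⁻¹
Geostrophic balance rearranged: |∂P/∂n| = f ρ V_g
|∂P/∂n| = 6.39×10⁻⁵ × 0.722 × 19.0 = 8.77×10⁻⁴ Pa/m

8.8×10⁻⁴ Pa/m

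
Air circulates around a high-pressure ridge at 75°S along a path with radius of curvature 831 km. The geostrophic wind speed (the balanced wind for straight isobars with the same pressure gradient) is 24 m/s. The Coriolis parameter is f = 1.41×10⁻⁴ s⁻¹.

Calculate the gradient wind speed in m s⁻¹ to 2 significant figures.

Around a high, pressure-gradient force acts outward with centrifugal, so Coriolis balances both:
fV = (1/ρ)|∂P/∂n| + V²/R  →  V² − fR·V + fR·V_g = 0
With fR = 1.41×10⁻⁴ × 831×10³ m = 117 m/s:
V = [fR − √((fR)² − 4 fR V_g)]/2 = [117 − √(117² − 4×117×24)]/2 = 33.7 m/s
Supergeostrophic (V > V_g = 24 m/s), as expected around a high.

34 m s⁻¹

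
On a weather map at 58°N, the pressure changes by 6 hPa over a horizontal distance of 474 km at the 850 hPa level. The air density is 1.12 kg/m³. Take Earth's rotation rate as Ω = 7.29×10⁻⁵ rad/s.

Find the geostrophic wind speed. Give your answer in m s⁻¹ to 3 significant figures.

9.14 m s⁻¹

Coriolis parameter at 58°N:
f = 2Ω sin φ = 2 × 7.29×10⁻⁵ × sin 58° = 1.24×10⁻⁴ s⁻¹
Pressure gradient: |∂P/∂n| = 600 Pa / 474000 m = 1.27×10⁻³ Pa/m
Geostrophic balance (pressure-gradient force = Coriolis force):
V_g = (1/(fρ)) |∂P/∂n| = 1.27×10⁻³ / (1.24×10⁻⁴ × 1.12) = 9.14 m/s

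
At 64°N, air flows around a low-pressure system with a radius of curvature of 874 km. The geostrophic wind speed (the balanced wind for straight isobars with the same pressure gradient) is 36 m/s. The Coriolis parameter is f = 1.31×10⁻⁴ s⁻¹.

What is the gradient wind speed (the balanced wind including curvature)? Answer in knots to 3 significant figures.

55.9 knots

Around a low, centrifugal force acts outward with Coriolis, so pressure-gradient force balances both:
(1/ρ)|∂P/∂n| = fV + V²/R  →  V² + fR·V − fR·V_g = 0
With fR = 1.31×10⁻⁴ × 874×10³ m = 114 m/s:
V = [−fR + √((fR)² + 4 fR V_g)]/2 = [−114 + √(114² + 4×114×36)]/2 = 28.8 m/s
Subgeostrophic (V < V_g = 36 m/s), as expected around a low.
Converting: 28.8 m/s × 1.944 = 55.9 knots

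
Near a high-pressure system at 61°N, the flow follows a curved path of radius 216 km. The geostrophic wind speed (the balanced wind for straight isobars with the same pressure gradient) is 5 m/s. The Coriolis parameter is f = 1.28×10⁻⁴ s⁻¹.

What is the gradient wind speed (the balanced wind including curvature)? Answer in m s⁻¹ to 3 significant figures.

Around a high, pressure-gradient force acts outward with centrifugal, so Coriolis balances both:
fV = (1/ρ)|∂P/∂n| + V²/R  →  V² − fR·V + fR·V_g = 0
With fR = 1.28×10⁻⁴ × 216×10³ m = 27.6 m/s:
V = [fR − √((fR)² − 4 fR V_g)]/2 = [27.6 − √(27.6² − 4×27.6×5)]/2 = 6.55 m/s
Supergeostrophic (V > V_g = 5 m/s), as expected around a high.

6.55 m s⁻¹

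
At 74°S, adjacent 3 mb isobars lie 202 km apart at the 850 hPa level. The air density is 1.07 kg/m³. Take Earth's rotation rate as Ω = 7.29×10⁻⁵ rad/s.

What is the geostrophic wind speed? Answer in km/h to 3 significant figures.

Coriolis parameter at 74°S:
f = 2Ω sin φ = 2 × 7.29×10⁻⁵ × sin 74° = 1.40×10⁻⁴ s⁻¹
Pressure gradient: |∂P/∂n| = 300 Pa / 202000 m = 1.49×10⁻³ Pa/m
Geostrophic balance (pressure-gradient force = Coriolis force):
V_g = (1/(fρ)) |∂P/∂n| = 1.49×10⁻³ / (1.40×10⁻⁴ × 1.07) = 9.90 m/s
Converting: 9.90 m/s × 3.6 = 35.7 km/h

35.7 km/h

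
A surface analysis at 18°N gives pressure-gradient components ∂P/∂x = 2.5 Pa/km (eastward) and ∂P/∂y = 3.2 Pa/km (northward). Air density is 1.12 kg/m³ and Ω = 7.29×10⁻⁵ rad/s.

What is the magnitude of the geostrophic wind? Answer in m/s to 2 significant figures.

Coriolis parameter at 18°N:
f = 2Ω sin φ = 2 × 7.29×10⁻⁵ × sin 18° = 4.51×10⁻⁵ s⁻¹
Component geostrophic relations (x east, y north):
u_g = −(1/(fρ)) ∂P/∂y,  v_g = (1/(fρ)) ∂P/∂x
u_g = −(3.2×10⁻³)/(4.51×10⁻⁵ × 1.12) = −63.4 m/s;  v_g = (2.5×10⁻³)/(4.51×10⁻⁵ × 1.12) = 49.5 m/s
|V_g| = √(u_g² + v_g²) = 80.5 m/s

80 m/s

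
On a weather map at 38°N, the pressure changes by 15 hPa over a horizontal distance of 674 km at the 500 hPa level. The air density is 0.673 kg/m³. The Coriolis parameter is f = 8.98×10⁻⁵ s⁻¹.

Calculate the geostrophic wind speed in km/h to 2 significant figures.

130 km/h

Pressure gradient: |∂P/∂n| = 1500 Pa / 674000 m = 2.23×10⁻³ Pa/m
Geostrophic balance (pressure-gradient force = Coriolis force):
V_g = (1/(fρ)) |∂P/∂n| = 2.23×10⁻³ / (8.98×10⁻⁵ × 0.673) = 36.8 m/s
Converting: 36.8 m/s × 3.6 = 130 km/h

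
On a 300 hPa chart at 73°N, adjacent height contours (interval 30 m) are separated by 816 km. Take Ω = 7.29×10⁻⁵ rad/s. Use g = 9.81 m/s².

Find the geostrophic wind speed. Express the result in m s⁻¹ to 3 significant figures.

Coriolis parameter at 73°N:
f = 2Ω sin φ = 2 × 7.29×10⁻⁵ × sin 73° = 1.39×10⁻⁴ s⁻¹
Height gradient: |∂Z/∂n| = 30 m / 816000 m = 3.68×10⁻⁵
On a pressure surface, geostrophic balance gives V_g = (g/f)|∂Z/∂n|:
V_g = 9.81 × 3.68×10⁻⁵ / 1.39×10⁻⁴ = 2.59 m/s

2.59 m s⁻¹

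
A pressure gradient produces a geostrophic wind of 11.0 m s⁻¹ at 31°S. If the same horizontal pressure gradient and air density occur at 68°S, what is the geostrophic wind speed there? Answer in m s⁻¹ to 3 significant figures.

6.11 m s⁻¹

With the same pressure gradient and density, V_g ∝ 1/f ∝ 1/sin φ.
V₂ = V₁ · sin φ₁ / sin φ₂ = 11.0 × sin 31° / sin 68°
V₂ = 11.0 × 0.5150/0.9272 = 6.11 m s⁻¹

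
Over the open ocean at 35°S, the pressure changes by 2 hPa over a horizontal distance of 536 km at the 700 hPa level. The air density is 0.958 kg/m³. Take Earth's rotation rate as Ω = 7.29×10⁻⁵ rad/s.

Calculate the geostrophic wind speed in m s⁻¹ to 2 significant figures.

Coriolis parameter at 35°S:
f = 2Ω sin φ = 2 × 7.29×10⁻⁵ × sin 35° = 8.36×10⁻⁵ s⁻¹
Pressure gradient: |∂P/∂n| = 200 Pa / 536000 m = 3.73×10⁻⁴ Pa/m
Geostrophic balance (pressure-gradient force = Coriolis force):
V_g = (1/(fρ)) |∂P/∂n| = 3.73×10⁻⁴ / (8.36×10⁻⁵ × 0.958) = 4.66 m/s

4.7 m s⁻¹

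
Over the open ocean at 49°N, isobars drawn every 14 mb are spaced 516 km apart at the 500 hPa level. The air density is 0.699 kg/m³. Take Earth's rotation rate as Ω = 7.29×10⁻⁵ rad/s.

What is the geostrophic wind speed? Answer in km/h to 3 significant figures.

127 km/h

Coriolis parameter at 49°N:
f = 2Ω sin φ = 2 × 7.29×10⁻⁵ × sin 49° = 1.10×10⁻⁴ s⁻¹
Pressure gradient: |∂P/∂n| = 1400 Pa / 516000 m = 2.71×10⁻³ Pa/m
Geostrophic balance (pressure-gradient force = Coriolis force):
V_g = (1/(fρ)) |∂P/∂n| = 2.71×10⁻³ / (1.10×10⁻⁴ × 0.699) = 35.3 m/s
Converting: 35.3 m/s × 3.6 = 127 km/h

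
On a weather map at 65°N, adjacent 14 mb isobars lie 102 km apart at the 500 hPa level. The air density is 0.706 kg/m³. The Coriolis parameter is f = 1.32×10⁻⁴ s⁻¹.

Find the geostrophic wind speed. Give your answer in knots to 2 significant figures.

290 knots

Pressure gradient: |∂P/∂n| = 1400 Pa / 102000 m = 1.37×10⁻² Pa/m
Geostrophic balance (pressure-gradient force = Coriolis force):
V_g = (1/(fρ)) |∂P/∂n| = 1.37×10⁻² / (1.32×10⁻⁴ × 0.706) = 147 m/s
Converting: 147 m/s × 1.944 = 290 knots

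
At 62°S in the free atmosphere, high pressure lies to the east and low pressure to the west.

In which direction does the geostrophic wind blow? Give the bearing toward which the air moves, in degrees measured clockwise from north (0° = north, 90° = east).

The pressure-gradient force points toward the west (bearing 270°).
Geostrophic balance: in the Southern Hemisphere the Coriolis force deflects motion to the left, so the geostrophic wind blows 90° to the left of the pressure-gradient force (low pressure on the right).
Rotating 270° by 90° counterclockwise gives 180° — the wind blows toward the south.

180°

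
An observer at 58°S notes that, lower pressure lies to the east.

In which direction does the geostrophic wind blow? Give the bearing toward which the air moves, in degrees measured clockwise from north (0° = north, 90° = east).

000°

The pressure-gradient force points toward the east (bearing 090°).
Geostrophic balance: in the Southern Hemisphere the Coriolis force deflects motion to the left, so the geostrophic wind blows 90° to the left of the pressure-gradient force (low pressure on the right).
Rotating 090° by 90° counterclockwise gives 000° — the wind blows toward the north.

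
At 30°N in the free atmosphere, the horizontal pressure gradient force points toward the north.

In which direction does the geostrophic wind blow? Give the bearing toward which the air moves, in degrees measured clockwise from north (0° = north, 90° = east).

090°

The pressure-gradient force points toward the north (bearing 000°).
Geostrophic balance: in the Northern Hemisphere the Coriolis force deflects motion to the right, so the geostrophic wind blows 90° to the right of the pressure-gradient force (low pressure on the left).
Rotating 000° by 90° clockwise gives 090° — the wind blows toward the east.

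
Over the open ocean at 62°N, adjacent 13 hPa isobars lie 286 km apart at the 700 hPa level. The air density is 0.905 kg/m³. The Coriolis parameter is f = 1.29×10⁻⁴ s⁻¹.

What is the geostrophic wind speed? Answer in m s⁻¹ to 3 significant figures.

Pressure gradient: |∂P/∂n| = 1300 Pa / 286000 m = 4.55×10⁻³ Pa/m
Geostrophic balance (pressure-gradient force = Coriolis force):
V_g = (1/(fρ)) |∂P/∂n| = 4.55×10⁻³ / (1.29×10⁻⁴ × 0.905) = 38.9 m/s

38.9 m s⁻¹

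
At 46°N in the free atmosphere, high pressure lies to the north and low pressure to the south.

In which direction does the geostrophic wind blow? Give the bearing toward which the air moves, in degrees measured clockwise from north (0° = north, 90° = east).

The pressure-gradient force points toward the south (bearing 180°).
Geostrophic balance: in the Northern Hemisphere the Coriolis force deflects motion to the right, so the geostrophic wind blows 90° to the right of the pressure-gradient force (low pressure on the left).
Rotating 180° by 90° clockwise gives 270° — the wind blows toward the west.

270°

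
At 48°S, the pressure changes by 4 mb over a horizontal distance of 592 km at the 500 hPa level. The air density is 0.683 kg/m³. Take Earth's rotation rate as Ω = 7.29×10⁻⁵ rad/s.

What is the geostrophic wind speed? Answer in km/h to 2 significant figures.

33 km/h

Coriolis parameter at 48°S:
f = 2Ω sin φ = 2 × 7.29×10⁻⁵ × sin 48° = 1.08×10⁻⁴ s⁻¹
Pressure gradient: |∂P/∂n| = 400 Pa / 592000 m = 6.76×10⁻⁴ Pa/m
Geostrophic balance (pressure-gradient force = Coriolis force):
V_g = (1/(fρ)) |∂P/∂n| = 6.76×10⁻⁴ / (1.08×10⁻⁴ × 0.683) = 9.13 m/s
Converting: 9.13 m/s × 3.6 = 33 km/h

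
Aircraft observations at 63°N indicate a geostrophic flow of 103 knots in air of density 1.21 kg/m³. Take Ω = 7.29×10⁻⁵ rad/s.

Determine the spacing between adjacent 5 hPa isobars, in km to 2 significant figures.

Coriolis parameter at 63°N:
f = 2Ω sin φ = 2 × 7.29×10⁻⁵ × sin 63° = 1.30×10⁻⁴ s⁻¹
Wind speed in SI: 103 knots = 53.0 m/s
Geostrophic balance rearranged: |∂P/∂n| = f ρ V_g
|∂P/∂n| = 1.30×10⁻⁴ × 1.21 × 53.0 = 8.33×10⁻³ Pa/m
Isobar spacing: Δn = ΔP/|∂P/∂n| = 500 Pa / 8.33×10⁻³ Pa/m = 60030 m ≈ 60 km

60 km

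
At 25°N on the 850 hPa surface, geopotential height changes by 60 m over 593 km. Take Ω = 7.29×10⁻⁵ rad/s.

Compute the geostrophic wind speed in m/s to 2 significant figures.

16 m/s

Coriolis parameter at 25°N:
f = 2Ω sin φ = 2 × 7.29×10⁻⁵ × sin 25° = 6.16×10⁻⁵ s⁻¹
Height gradient: |∂Z/∂n| = 60 m / 593000 m = 1.01×10⁻⁴
On a pressure surface, geostrophic balance gives V_g = (g/f)|∂Z/∂n|:
V_g = 9.81 × 1.01×10⁻⁴ / 6.16×10⁻⁵ = 16.1 m/s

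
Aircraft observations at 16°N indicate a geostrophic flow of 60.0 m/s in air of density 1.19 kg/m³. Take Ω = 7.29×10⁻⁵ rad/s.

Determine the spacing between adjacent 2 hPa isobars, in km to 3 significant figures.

69.7 km

Coriolis parameter at 16°N:
f = 2Ω sin φ = 2 × 7.29×10⁻⁵ × sin 16° = 4.02×10⁻⁵ s⁻¹
Geostrophic balance rearranged: |∂P/∂n| = f ρ V_g
|∂P/∂n| = 4.02×10⁻⁵ × 1.19 × 60.0 = 2.87×10⁻³ Pa/m
Isobar spacing: Δn = ΔP/|∂P/∂n| = 200 Pa / 2.87×10⁻³ Pa/m = 69701 m ≈ 69.7 km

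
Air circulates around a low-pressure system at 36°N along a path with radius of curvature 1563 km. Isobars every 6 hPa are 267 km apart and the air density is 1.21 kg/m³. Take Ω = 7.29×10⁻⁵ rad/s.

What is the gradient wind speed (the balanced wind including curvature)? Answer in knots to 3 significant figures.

Coriolis parameter at 36°N:
f = 2Ω sin φ = 2 × 7.29×10⁻⁵ × sin 36° = 8.57×10⁻⁵ s⁻¹
Pressure gradient: |∂P/∂n| = 600 Pa / 267000 m = 2.25×10⁻³ Pa/m
Geostrophic speed: V_g = |∂P/∂n|/(fρ) = 2.25×10⁻³/(8.57×10⁻⁵ × 1.21) = 21.7 m/s
Around a low, centrifugal force acts outward with Coriolis, so pressure-gradient force balances both:
(1/ρ)|∂P/∂n| = fV + V²/R  →  V² + fR·V − fR·V_g = 0
With fR = 8.57×10⁻⁵ × 1563×10³ m = 134 m/s:
V = [−fR + √((fR)² + 4 fR V_g)]/2 = [−134 + √(134² + 4×134×21.7)]/2 = 19 m/s
Subgeostrophic (V < V_g = 21.7 m/s), as expected around a low.
Converting: 19 m/s × 1.944 = 36.9 knots

36.9 knots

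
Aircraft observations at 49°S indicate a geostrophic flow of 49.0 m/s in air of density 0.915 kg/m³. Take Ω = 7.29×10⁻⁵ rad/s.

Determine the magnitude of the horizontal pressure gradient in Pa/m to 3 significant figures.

Coriolis parameter at 49°S:
f = 2Ω sin φ = 2 × 7.29×10⁻⁵ × sin 49° = 1.10×10⁻⁴ s⁻¹
Geostrophic balance rearranged: |∂P/∂n| = f ρ V_g
|∂P/∂n| = 1.10×10⁻⁴ × 0.915 × 49.0 = 4.93×10⁻³ Pa/m

4.93×10⁻³ Pa/m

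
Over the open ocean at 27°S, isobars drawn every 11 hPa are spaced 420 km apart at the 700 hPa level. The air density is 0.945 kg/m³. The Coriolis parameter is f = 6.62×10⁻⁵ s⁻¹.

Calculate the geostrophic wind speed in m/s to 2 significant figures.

Pressure gradient: |∂P/∂n| = 1100 Pa / 420000 m = 2.62×10⁻³ Pa/m
Geostrophic balance (pressure-gradient force = Coriolis force):
V_g = (1/(fρ)) |∂P/∂n| = 2.62×10⁻³ / (6.62×10⁻⁵ × 0.945) = 41.9 m/s

42 m/s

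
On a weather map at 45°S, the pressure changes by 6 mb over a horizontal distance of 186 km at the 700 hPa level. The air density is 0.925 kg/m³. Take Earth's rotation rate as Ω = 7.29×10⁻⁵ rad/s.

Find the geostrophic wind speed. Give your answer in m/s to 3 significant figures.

33.8 m/s

Coriolis parameter at 45°S:
f = 2Ω sin φ = 2 × 7.29×10⁻⁵ × sin 45° = 1.03×10⁻⁴ s⁻¹
Pressure gradient: |∂P/∂n| = 600 Pa / 186000 m = 3.23×10⁻³ Pa/m
Geostrophic balance (pressure-gradient force = Coriolis force):
V_g = (1/(fρ)) |∂P/∂n| = 3.23×10⁻³ / (1.03×10⁻⁴ × 0.925) = 33.8 m/s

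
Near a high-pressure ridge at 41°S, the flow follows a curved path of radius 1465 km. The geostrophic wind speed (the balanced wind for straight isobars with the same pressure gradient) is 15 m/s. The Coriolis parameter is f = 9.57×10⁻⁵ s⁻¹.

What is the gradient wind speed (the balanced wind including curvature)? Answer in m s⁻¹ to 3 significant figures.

17.1 m s⁻¹

Around a high, pressure-gradient force acts outward with centrifugal, so Coriolis balances both:
fV = (1/ρ)|∂P/∂n| + V²/R  →  V² − fR·V + fR·V_g = 0
With fR = 9.57×10⁻⁵ × 1465×10³ m = 140 m/s:
V = [fR − √((fR)² − 4 fR V_g)]/2 = [140 − √(140² − 4×140×15)]/2 = 17.1 m/s
Supergeostrophic (V > V_g = 15 m/s), as expected around a high.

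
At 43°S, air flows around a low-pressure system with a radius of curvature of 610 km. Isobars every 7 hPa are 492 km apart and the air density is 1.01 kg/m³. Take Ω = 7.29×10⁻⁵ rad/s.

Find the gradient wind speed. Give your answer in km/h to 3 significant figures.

42.7 km/h

Coriolis parameter at 43°S:
f = 2Ω sin φ = 2 × 7.29×10⁻⁵ × sin 43° = 9.94×10⁻⁵ s⁻¹
Pressure gradient: |∂P/∂n| = 700 Pa / 492000 m = 1.42×10⁻³ Pa/m
Geostrophic speed: V_g = |∂P/∂n|/(fρ) = 1.42×10⁻³/(9.94×10⁻⁵ × 1.01) = 14.2 m/s
Around a low, centrifugal force acts outward with Coriolis, so pressure-gradient force balances both:
(1/ρ)|∂P/∂n| = fV + V²/R  →  V² + fR·V − fR·V_g = 0
With fR = 9.94×10⁻⁵ × 610×10³ m = 60.7 m/s:
V = [−fR + √((fR)² + 4 fR V_g)]/2 = [−60.7 + √(60.7² + 4×60.7×14.2)]/2 = 11.9 m/s
Subgeostrophic (V < V_g = 14.2 m/s), as expected around a low.
Converting: 11.9 m/s × 3.6 = 42.7 km/h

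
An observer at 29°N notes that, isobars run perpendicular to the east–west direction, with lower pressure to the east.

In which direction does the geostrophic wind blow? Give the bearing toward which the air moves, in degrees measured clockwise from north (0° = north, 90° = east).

The pressure-gradient force points toward the east (bearing 090°).
Geostrophic balance: in the Northern Hemisphere the Coriolis force deflects motion to the right, so the geostrophic wind blows 90° to the right of the pressure-gradient force (low pressure on the left).
Rotating 090° by 90° clockwise gives 180° — the wind blows toward the south.

180°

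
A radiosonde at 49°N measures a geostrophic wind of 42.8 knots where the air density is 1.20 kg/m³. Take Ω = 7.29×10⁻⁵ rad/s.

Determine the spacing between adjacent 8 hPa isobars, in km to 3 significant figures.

Coriolis parameter at 49°N:
f = 2Ω sin φ = 2 × 7.29×10⁻⁵ × sin 49° = 1.10×10⁻⁴ s⁻¹
Wind speed in SI: 42.8 knots = 22.0 m/s
Geostrophic balance rearranged: |∂P/∂n| = f ρ V_g
|∂P/∂n| = 1.10×10⁻⁴ × 1.20 × 22.0 = 2.91×10⁻³ Pa/m
Isobar spacing: Δn = ΔP/|∂P/∂n| = 800 Pa / 2.91×10⁻³ Pa/m = 275163 m ≈ 275 km

275 km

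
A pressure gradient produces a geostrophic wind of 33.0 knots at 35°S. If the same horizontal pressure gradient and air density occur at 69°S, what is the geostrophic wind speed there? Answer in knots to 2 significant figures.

20 knots

With the same pressure gradient and density, V_g ∝ 1/f ∝ 1/sin φ.
V₂ = V₁ · sin φ₁ / sin φ₂ = 33.0 × sin 35° / sin 69°
V₂ = 33.0 × 0.5736/0.9336 = 20 knots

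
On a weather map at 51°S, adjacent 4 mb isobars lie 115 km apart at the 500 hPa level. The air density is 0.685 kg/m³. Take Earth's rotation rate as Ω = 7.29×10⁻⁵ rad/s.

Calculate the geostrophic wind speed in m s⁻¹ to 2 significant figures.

Coriolis parameter at 51°S:
f = 2Ω sin φ = 2 × 7.29×10⁻⁵ × sin 51° = 1.13×10⁻⁴ s⁻¹
Pressure gradient: |∂P/∂n| = 400 Pa / 115000 m = 3.48×10⁻³ Pa/m
Geostrophic balance (pressure-gradient force = Coriolis force):
V_g = (1/(fρ)) |∂P/∂n| = 3.48×10⁻³ / (1.13×10⁻⁴ × 0.685) = 44.8 m/s

45 m s⁻¹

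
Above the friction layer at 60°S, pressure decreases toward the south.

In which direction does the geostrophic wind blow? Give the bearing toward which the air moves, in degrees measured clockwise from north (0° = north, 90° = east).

090°

The pressure-gradient force points toward the south (bearing 180°).
Geostrophic balance: in the Southern Hemisphere the Coriolis force deflects motion to the left, so the geostrophic wind blows 90° to the left of the pressure-gradient force (low pressure on the right).
Rotating 180° by 90° counterclockwise gives 090° — the wind blows toward the east.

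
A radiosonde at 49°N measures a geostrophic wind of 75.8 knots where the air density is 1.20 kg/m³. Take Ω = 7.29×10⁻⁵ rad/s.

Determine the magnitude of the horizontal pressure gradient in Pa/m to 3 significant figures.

5.15×10⁻³ Pa/m

Coriolis parameter at 49°N:
f = 2Ω sin φ = 2 × 7.29×10⁻⁵ × sin 49° = 1.10×10⁻⁴ s⁻¹
Wind speed in SI: 75.8 knots = 39.0 m/s
Geostrophic balance rearranged: |∂P/∂n| = f ρ V_g
|∂P/∂n| = 1.10×10⁻⁴ × 1.20 × 39.0 = 5.15×10⁻³ Pa/m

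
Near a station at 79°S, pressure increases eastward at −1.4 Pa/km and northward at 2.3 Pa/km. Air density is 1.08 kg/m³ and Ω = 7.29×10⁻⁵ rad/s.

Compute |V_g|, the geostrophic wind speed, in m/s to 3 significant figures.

Coriolis parameter at 79°S:
f = 2Ω sin φ = 2 × 7.29×10⁻⁵ × sin 79° = 1.43×10⁻⁴ s⁻¹
In the Southern Hemisphere f is negative: f = −1.43×10⁻⁴ s⁻¹.
Component geostrophic relations (x east, y north):
u_g = −(1/(fρ)) ∂P/∂y,  v_g = (1/(fρ)) ∂P/∂x
u_g = −(2.3×10⁻³)/(−1.43×10⁻⁴ × 1.08) = 14.9 m/s;  v_g = (−1.4×10⁻³)/(−1.43×10⁻⁴ × 1.08) = 9.06 m/s
|V_g| = √(u_g² + v_g²) = 17.4 m/s

17.4 m/s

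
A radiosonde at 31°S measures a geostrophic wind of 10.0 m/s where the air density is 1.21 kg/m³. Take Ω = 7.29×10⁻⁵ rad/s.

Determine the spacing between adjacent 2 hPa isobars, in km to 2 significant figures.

Coriolis parameter at 31°S:
f = 2Ω sin φ = 2 × 7.29×10⁻⁵ × sin 31° = 7.51×10⁻⁵ s⁻¹
Geostrophic balance rearranged: |∂P/∂n| = f ρ V_g
|∂P/∂n| = 7.51×10⁻⁵ × 1.21 × 10.0 = 9.09×10⁻⁴ Pa/m
Isobar spacing: Δn = ΔP/|∂P/∂n| = 200 Pa / 9.09×10⁻⁴ Pa/m = 220114 m ≈ 220 km

220 km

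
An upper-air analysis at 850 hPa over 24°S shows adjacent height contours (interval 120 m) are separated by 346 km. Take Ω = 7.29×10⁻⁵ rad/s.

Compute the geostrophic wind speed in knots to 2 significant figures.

Coriolis parameter at 24°S:
f = 2Ω sin φ = 2 × 7.29×10⁻⁵ × sin 24° = 5.93×10⁻⁵ s⁻¹
Height gradient: |∂Z/∂n| = 120 m / 346000 m = 3.47×10⁻⁴
On a pressure surface, geostrophic balance gives V_g = (g/f)|∂Z/∂n|:
V_g = 9.81 × 3.47×10⁻⁴ / 5.93×10⁻⁵ = 57.4 m/s
Converting: 57.4 m/s × 1.944 = 110 knots

110 knots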